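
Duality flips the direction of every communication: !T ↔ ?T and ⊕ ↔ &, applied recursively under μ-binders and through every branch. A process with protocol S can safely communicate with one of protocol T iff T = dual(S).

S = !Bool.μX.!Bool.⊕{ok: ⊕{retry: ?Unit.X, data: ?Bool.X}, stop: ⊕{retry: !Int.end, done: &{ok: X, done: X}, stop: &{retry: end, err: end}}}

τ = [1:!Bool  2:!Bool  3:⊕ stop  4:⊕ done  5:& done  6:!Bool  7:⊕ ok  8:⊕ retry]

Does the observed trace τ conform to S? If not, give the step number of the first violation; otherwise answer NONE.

NONE

step 1: !Bool  ok  state: μX.…
step 2: !Bool  ok  state: ⊕{ok: ⊕{retry: ?Unit.μX.…, data: ?Bool.μX.…}, stop: ⊕{retry: !Int.end, done: &{ok: μX.…, done: μX.…}, stop: &{retry: end, err: end}}}
step 3: ⊕ stop  ok  state: ⊕{retry: !Int.end, done: &{ok: μX.…, done: μX.…}, stop: &{retry: end, err: end}}
step 4: ⊕ done  ok  state: &{ok: μX.…, done: μX.…}
step 5: & done  ok  state: μX.…
step 6: !Bool  ok  state: ⊕{ok: ⊕{retry: ?Unit.μX.…, data: ?Bool.μX.…}, stop: ⊕{retry: !Int.end, done: &{ok: μX.…, done: μX.…}, stop: &{retry: end, err: end}}}
step 7: ⊕ ok  ok  state: ⊕{retry: ?Unit.μX.…, data: ?Bool.μX.…}
step 8: ⊕ retry  ok  state: ?Unit.μX.…
τ conforms to S (length 8)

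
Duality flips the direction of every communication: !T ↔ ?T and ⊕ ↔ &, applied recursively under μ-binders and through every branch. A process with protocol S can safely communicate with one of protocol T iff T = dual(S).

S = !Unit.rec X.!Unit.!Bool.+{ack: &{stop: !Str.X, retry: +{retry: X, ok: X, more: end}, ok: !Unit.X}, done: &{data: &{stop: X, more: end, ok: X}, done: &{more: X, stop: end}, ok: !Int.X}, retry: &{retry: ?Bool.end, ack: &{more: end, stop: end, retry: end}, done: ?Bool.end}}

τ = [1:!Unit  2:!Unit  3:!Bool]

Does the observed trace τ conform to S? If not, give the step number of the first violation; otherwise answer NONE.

@1 !Unit  ok  state: rec X.…
@2 !Unit  ok  state: !Bool.+{ack: &{stop: !Str.rec X.…, retry: +{retry: rec X.…, ok: rec X.…, more: end}, ok: !Unit.rec X.…}, done: &{data: &{stop: rec X.…, more: end, ok: rec X.…}, done: &{more: rec X.…, stop: end}, ok: !Int.rec X.…}, retry: &{retry: ?Bool.end, ack: &{more: end, stop: end, retry: end}, done: ?Bool.end}}
@3 !Bool  ok  state: +{ack: &{stop: !Str.rec X.…, retry: +{retry: rec X.…, ok: rec X.…, more: end}, ok: !Unit.rec X.…}, done: &{data: &{stop: rec X.…, more: end, ok: rec X.…}, done: &{more: rec X.…, stop: end}, ok: !Int.rec X.…}, retry: &{retry: ?Bool.end, ack: &{more: end, stop: end, retry: end}, done: ?Bool.end}}
τ conforms to S (length 3)

NONE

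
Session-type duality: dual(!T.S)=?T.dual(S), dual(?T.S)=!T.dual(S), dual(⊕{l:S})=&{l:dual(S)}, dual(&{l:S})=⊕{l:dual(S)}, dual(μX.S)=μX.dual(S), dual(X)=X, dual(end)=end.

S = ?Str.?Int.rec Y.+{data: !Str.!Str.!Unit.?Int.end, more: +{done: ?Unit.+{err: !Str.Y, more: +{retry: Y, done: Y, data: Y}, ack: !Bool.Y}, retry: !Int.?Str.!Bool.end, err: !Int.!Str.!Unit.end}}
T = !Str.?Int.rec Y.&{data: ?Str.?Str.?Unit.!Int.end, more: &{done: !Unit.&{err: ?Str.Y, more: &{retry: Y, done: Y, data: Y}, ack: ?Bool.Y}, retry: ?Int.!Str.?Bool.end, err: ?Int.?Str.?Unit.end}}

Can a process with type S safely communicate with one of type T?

NO

?Str ‖ !Str  ✓
  ?Int ‖ ?Int  ✗ same direction on both sides — not dual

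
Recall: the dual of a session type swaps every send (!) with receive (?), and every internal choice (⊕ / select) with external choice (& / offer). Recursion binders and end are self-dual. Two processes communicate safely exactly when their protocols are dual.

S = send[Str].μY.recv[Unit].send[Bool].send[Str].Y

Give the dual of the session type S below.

send[Str] = recv[Str]
  μY = μY  (binder kept)
    recv[Unit] = send[Unit]
      send[Bool] = recv[Bool]
        send[Str] = recv[Str]
          Y self-dual

recv[Str].μY.send[Unit].recv[Bool].recv[Str].Y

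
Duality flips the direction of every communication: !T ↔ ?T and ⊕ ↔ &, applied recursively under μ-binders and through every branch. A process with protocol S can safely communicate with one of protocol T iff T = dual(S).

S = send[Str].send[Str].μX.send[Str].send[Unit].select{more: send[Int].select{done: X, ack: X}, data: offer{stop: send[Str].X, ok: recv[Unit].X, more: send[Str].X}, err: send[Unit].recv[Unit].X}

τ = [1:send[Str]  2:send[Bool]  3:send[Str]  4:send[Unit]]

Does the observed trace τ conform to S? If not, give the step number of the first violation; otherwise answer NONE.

@1 send[Str]  match  cont: send[Str].μX.…
@2 got send[Bool], protocol expects send[Str]  ✗

2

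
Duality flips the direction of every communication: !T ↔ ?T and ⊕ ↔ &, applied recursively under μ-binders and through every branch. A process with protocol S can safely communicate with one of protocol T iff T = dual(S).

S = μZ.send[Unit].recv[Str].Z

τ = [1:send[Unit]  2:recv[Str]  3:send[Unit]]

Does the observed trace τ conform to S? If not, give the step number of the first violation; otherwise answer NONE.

@1 send[Unit]  ok  cont: recv[Str].μZ.…
@2 recv[Str]  ok  cont: μZ.…
@3 send[Unit]  ok  cont: recv[Str].μZ.…
all 3 steps conform

NONE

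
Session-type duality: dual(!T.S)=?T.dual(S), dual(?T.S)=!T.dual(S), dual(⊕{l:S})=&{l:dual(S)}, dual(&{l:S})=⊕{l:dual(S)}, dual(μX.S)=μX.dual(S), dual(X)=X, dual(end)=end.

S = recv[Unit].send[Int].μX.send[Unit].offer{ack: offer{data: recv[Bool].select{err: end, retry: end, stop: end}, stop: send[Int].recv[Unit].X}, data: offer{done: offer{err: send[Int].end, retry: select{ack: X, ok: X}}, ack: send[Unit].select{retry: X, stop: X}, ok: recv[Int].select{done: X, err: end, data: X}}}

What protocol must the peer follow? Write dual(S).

send[Unit].recv[Int].μX.recv[Unit].select{ack: select{data: send[Bool].offer{err: end, retry: end, stop: end}, stop: recv[Int].send[Unit].X}, data: select{done: select{err: recv[Int].end, retry: offer{ack: X, ok: X}}, ack: recv[Unit].offer{retry: X, stop: X}, ok: send[Int].offer{done: X, err: end, data: X}}}

recv[Unit] ↦ send[Unit]
  send[Int] ↦ recv[Int]
    μX ↦ μX  (rec unchanged)
      send[Unit] ↦ recv[Unit]
        offer{ack,data} ↦ select{ack,data}  (&→⊕)
          [ack]
            offer{data,stop} ↦ select{data,stop}  (&→⊕)
              [data]
                recv[Bool] ↦ send[Bool]
                  select{err,retry,stop} ↦ offer{err,retry,stop}  (internal→external)
                    [err]
                      dual(end) = end
                    [retry]
                      dual(end) = end
                    [stop]
                      dual(end) = end
              [stop]
                send[Int] ↦ recv[Int]
                  recv[Unit] ↦ send[Unit]
                    dual(X) = X
          [data]
            offer{done,ack,ok} ↦ select{done,ack,ok}  (&→⊕)
              [done]
                offer{err,retry} ↦ select{err,retry}  (&→⊕)
                  [err]
                    send[Int] ↦ recv[Int]
                      dual(end) = end
                  [retry]
                    select{ack,ok} ↦ offer{ack,ok}  (internal→external)
                      [ack]
                        dual(X) = X
                      [ok]
                        dual(X) = X
              [ack]
                send[Unit] ↦ recv[Unit]
                  select{retry,stop} ↦ offer{retry,stop}  (internal→external)
                    [retry]
                      dual(X) = X
                    [stop]
                      dual(X) = X
              [ok]
                recv[Int] ↦ send[Int]
                  select{done,err,data} ↦ offer{done,err,data}  (internal→external)
                    [done]
                      dual(X) = X
                    [err]
                      dual(end) = end
                    [data]
                      dual(X) = X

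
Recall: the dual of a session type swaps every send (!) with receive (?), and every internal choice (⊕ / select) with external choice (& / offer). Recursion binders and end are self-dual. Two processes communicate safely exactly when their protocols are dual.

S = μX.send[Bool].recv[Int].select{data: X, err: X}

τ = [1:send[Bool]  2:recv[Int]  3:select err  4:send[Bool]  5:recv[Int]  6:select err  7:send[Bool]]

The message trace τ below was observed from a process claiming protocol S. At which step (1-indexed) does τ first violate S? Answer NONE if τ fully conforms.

step 1: send[Bool]  match  now at recv[Int].select{data: μX.…, err: μX.…}
step 2: recv[Int]  match  now at select{data: μX.…, err: μX.…}
step 3: select err  match  now at μX.…
step 4: send[Bool]  match  now at recv[Int].select{data: μX.…, err: μX.…}
step 5: recv[Int]  match  now at select{data: μX.…, err: μX.…}
step 6: select err  match  now at μX.…
step 7: send[Bool]  match  now at recv[Int].select{data: μX.…, err: μX.…}
all 7 steps conform

NONE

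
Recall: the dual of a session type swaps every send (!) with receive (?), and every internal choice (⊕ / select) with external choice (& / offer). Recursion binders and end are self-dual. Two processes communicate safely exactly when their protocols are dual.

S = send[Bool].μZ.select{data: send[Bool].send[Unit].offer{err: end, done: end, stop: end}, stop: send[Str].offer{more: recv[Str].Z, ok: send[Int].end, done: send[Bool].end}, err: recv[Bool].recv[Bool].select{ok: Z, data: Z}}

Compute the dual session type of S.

send[Bool] ↦ recv[Bool]
  μZ ↦ μZ  (μ self-dual)
    select{data,stop,err} ↦ offer{data,stop,err}  (internal→external)
      case data:
        send[Bool] ↦ recv[Bool]
          send[Unit] ↦ recv[Unit]
            offer{err,done,stop} ↦ select{err,done,stop}  (offer→select)
              case err:
                dual(end) = end
              case done:
                dual(end) = end
              case stop:
                dual(end) = end
      case stop:
        send[Str] ↦ recv[Str]
          offer{more,ok,done} ↦ select{more,ok,done}  (offer→select)
            case more:
              recv[Str] ↦ send[Str]
                dual(Z) = Z
            case ok:
              send[Int] ↦ recv[Int]
                dual(end) = end
            case done:
              send[Bool] ↦ recv[Bool]
                dual(end) = end
      case err:
        recv[Bool] ↦ send[Bool]
          recv[Bool] ↦ send[Bool]
            select{ok,data} ↦ offer{ok,data}  (internal→external)
              case ok:
                dual(Z) = Z
              case data:
                dual(Z) = Z

recv[Bool].μZ.offer{data: recv[Bool].recv[Unit].select{err: end, done: end, stop: end}, stop: recv[Str].select{more: send[Str].Z, ok: recv[Int].end, done: recv[Bool].end}, err: send[Bool].send[Bool].offer{ok: Z, data: Z}}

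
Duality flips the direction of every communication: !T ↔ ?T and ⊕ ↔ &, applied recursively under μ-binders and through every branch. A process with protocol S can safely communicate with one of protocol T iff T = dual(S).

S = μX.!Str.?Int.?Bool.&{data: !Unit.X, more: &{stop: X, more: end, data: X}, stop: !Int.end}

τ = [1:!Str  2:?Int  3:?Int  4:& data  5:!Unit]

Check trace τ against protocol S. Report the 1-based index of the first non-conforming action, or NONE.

[1] !Str  match  cont: ?Int.?Bool.&{data: !Unit.μX.…, more: &{stop: μX.…, more: end, data: μX.…}, stop: !Int.end}
[2] ?Int  match  cont: ?Bool.&{data: !Unit.μX.…, more: &{stop: μX.…, more: end, data: μX.…}, stop: !Int.end}
[3] got ?Int, protocol expects ?Bool  ✗

3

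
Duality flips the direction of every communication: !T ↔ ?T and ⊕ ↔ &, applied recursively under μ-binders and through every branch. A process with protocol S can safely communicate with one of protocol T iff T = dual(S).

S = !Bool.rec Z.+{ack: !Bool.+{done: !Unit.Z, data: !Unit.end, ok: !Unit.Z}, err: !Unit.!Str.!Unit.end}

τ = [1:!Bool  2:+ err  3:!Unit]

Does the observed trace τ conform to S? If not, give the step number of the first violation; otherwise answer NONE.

@1 !Bool  ok  now at rec Z.…
@2 + err  ok  now at !Unit.!Str.!Unit.end
@3 !Unit  ok  now at !Str.!Unit.end
trace exhausted — no violation

NONE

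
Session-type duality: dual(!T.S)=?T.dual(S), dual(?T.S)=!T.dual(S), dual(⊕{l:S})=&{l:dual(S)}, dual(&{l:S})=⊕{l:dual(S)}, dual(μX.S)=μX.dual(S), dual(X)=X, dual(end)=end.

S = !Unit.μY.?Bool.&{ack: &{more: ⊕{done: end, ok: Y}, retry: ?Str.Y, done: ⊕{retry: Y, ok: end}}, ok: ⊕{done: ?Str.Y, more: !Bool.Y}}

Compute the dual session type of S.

?Unit.μY.!Bool.⊕{ack: ⊕{more: &{done: end, ok: Y}, retry: !Str.Y, done: &{retry: Y, ok: end}}, ok: &{done: !Str.Y, more: ?Bool.Y}}

!Unit = ?Unit
  μY = μY  (μ self-dual)
    ?Bool = !Bool
      &{ack,ok} = ⊕{ack,ok}  (&→⊕)
        [ack]
          &{more,retry,done} = ⊕{more,retry,done}  (&→⊕)
            [more]
              ⊕{done,ok} = &{done,ok}  (select→offer)
                [done]
                  dual(end) = end
                [ok]
                  dual(Y) = Y
            [retry]
              ?Str = !Str
                dual(Y) = Y
            [done]
              ⊕{retry,ok} = &{retry,ok}  (select→offer)
                [retry]
                  dual(Y) = Y
                [ok]
                  dual(end) = end
        [ok]
          ⊕{done,more} = &{done,more}  (select→offer)
            [done]
              ?Str = !Str
                dual(Y) = Y
            [more]
              !Bool = ?Bool
                dual(Y) = Y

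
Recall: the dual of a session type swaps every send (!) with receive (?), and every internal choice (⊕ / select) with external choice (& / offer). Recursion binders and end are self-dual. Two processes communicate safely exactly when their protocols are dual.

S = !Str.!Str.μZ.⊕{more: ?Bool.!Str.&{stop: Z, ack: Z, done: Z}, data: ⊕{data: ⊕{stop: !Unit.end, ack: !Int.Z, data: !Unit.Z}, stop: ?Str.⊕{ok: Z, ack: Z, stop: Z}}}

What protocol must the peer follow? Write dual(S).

?Str.?Str.μZ.&{more: !Bool.?Str.⊕{stop: Z, ack: Z, done: Z}, data: &{data: &{stop: ?Unit.end, ack: ?Int.Z, data: ?Unit.Z}, stop: !Str.&{ok: Z, ack: Z, stop: Z}}}

!Str ↦ ?Str
  !Str ↦ ?Str
    μZ ↦ μZ  (μ self-dual)
      ⊕{more,data} ↦ &{more,data}  (internal→external)
        case more:
          ?Bool ↦ !Bool
            !Str ↦ ?Str
              &{stop,ack,done} ↦ ⊕{stop,ack,done}  (offer→select)
                case stop:
                  dual(Z) = Z
                case ack:
                  dual(Z) = Z
                case done:
                  dual(Z) = Z
        case data:
          ⊕{data,stop} ↦ &{data,stop}  (internal→external)
            case data:
              ⊕{stop,ack,data} ↦ &{stop,ack,data}  (internal→external)
                case stop:
                  !Unit ↦ ?Unit
                    dual(end) = end
                case ack:
                  !Int ↦ ?Int
                    dual(Z) = Z
                case data:
                  !Unit ↦ ?Unit
                    dual(Z) = Z
            case stop:
              ?Str ↦ !Str
                ⊕{ok,ack,stop} ↦ &{ok,ack,stop}  (internal→external)
                  case ok:
                    dual(Z) = Z
                  case ack:
                    dual(Z) = Z
                  case stop:
                    dual(Z) = Z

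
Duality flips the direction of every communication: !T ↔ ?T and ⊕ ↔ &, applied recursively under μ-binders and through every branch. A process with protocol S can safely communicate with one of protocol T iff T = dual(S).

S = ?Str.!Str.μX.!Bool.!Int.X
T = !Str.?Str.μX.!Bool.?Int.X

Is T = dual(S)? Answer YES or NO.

?Str ‖ !Str  ok
  !Str ‖ ?Str  ok
    μX ‖ μX  ok (rec unchanged)
      !Bool ‖ !Bool  ✗ same direction on both sides — not dual

NO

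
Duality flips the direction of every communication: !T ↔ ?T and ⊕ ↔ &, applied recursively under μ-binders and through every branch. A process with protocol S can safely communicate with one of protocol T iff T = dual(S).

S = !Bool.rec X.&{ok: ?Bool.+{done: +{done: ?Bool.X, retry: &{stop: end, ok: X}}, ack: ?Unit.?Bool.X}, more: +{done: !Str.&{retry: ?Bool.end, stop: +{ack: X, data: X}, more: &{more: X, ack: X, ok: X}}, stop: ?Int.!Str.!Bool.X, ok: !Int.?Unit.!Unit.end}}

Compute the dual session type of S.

?Bool.rec X.+{ok: !Bool.&{done: &{done: !Bool.X, retry: +{stop: end, ok: X}}, ack: !Unit.!Bool.X}, more: &{done: ?Str.+{retry: !Bool.end, stop: &{ack: X, data: X}, more: +{more: X, ack: X, ok: X}}, stop: !Int.?Str.?Bool.X, ok: ?Int.!Unit.?Unit.end}}

!Bool = ?Bool
  rec X = rec X  (μ self-dual)
    &{ok,more} = +{ok,more}  (offer→select)
      • ok:
        ?Bool = !Bool
          +{done,ack} = &{done,ack}  (⊕→&)
            • done:
              +{done,retry} = &{done,retry}  (⊕→&)
                • done:
                  ?Bool = !Bool
                    X ↦ X
                • retry:
                  &{stop,ok} = +{stop,ok}  (offer→select)
                    • stop:
                      end ↦ end
                    • ok:
                      X ↦ X
            • ack:
              ?Unit = !Unit
                ?Bool = !Bool
                  X ↦ X
      • more:
        +{done,stop,ok} = &{done,stop,ok}  (⊕→&)
          • done:
            !Str = ?Str
              &{retry,stop,more} = +{retry,stop,more}  (offer→select)
                • retry:
                  ?Bool = !Bool
                    end ↦ end
                • stop:
                  +{ack,data} = &{ack,data}  (⊕→&)
                    • ack:
                      X ↦ X
                    • data:
                      X ↦ X
                • more:
                  &{more,ack,ok} = +{more,ack,ok}  (offer→select)
                    • more:
                      X ↦ X
                    • ack:
                      X ↦ X
                    • ok:
                      X ↦ X
          • stop:
            ?Int = !Int
              !Str = ?Str
                !Bool = ?Bool
                  X ↦ X
          • ok:
            !Int = ?Int
              ?Unit = !Unit
                !Unit = ?Unit
                  end ↦ end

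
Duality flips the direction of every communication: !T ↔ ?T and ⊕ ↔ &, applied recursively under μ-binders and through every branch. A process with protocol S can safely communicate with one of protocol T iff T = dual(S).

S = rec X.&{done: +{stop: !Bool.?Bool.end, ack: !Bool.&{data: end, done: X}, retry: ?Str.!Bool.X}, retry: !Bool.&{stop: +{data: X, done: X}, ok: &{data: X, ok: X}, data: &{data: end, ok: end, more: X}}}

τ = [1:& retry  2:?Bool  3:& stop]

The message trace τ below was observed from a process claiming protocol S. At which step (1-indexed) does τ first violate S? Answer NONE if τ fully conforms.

step 1: & retry  ✓  now at !Bool.&{stop: +{data: rec X.…, done: rec X.…}, ok: &{data: rec X.…, ok: rec X.…}, data: &{data: end, ok: end, more: rec X.…}}
step 2: got ?Bool, protocol expects !Bool  ✗

2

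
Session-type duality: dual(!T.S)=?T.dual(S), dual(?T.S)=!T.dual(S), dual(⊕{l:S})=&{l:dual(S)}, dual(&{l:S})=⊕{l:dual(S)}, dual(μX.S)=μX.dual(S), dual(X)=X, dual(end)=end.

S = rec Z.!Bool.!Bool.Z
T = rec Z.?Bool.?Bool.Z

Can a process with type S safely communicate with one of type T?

rec Z vs rec Z  ok (binder kept)
  !Bool vs ?Bool  ok
    !Bool vs ?Bool  ok
      Z vs Z  ok

YES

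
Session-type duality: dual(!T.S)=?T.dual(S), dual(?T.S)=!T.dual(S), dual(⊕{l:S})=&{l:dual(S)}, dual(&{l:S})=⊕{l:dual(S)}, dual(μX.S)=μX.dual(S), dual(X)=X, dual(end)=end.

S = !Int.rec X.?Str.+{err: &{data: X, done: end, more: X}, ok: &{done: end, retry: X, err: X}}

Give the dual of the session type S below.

?Int.rec X.!Str.&{err: +{data: X, done: end, more: X}, ok: +{done: end, retry: X, err: X}}

!Int → ?Int
  rec X → rec X  (binder kept)
    ?Str → !Str
      +{err,ok} → &{err,ok}  (⊕→&)
        • err:
          &{data,done,more} → +{data,done,more}  (external→internal)
            • data:
              X self-dual
            • done:
              end self-dual
            • more:
              X self-dual
        • ok:
          &{done,retry,err} → +{done,retry,err}  (external→internal)
            • done:
              end self-dual
            • retry:
              X self-dual
            • err:
              X self-dual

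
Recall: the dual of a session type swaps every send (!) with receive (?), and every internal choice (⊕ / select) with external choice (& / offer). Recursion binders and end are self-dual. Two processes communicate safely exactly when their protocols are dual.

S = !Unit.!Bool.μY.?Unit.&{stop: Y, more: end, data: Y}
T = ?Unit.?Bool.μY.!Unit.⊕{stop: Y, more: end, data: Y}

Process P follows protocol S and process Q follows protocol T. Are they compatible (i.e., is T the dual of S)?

YES

!Unit ‖ ?Unit  ✓
  !Bool ‖ ?Bool  ✓
    μY ‖ μY  ✓ (binder kept)
      ?Unit ‖ !Unit  ✓
        &{stop,more,data} ‖ ⊕{stop,more,data}  ✓ labels match
          case stop:
            Y ‖ Y  ✓
          case more:
            end ‖ end  ✓
          case data:
            Y ‖ Y  ✓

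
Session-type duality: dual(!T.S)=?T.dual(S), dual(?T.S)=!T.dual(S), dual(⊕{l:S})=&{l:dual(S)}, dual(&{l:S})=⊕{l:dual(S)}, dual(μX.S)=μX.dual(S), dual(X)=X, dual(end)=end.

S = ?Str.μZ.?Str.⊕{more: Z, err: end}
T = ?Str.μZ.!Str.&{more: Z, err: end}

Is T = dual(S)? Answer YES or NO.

?Str ‖ ?Str  ✗ same direction on both sides — not dual

NO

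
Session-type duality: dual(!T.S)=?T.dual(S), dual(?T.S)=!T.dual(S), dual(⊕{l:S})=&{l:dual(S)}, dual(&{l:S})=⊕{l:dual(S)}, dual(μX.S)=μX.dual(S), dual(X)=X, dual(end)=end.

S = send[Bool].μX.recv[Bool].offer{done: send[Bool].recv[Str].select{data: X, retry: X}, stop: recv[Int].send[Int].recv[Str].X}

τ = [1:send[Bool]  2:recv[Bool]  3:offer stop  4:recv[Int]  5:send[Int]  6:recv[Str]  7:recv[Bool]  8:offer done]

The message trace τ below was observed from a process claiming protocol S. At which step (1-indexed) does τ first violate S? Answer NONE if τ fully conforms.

[1] send[Bool]  ✓  cont: μX.…
[2] recv[Bool]  ✓  cont: offer{done: send[Bool].recv[Str].select{data: μX.…, retry: μX.…}, stop: recv[Int].send[Int].recv[Str].μX.…}
[3] offer stop  ✓  cont: recv[Int].send[Int].recv[Str].μX.…
[4] recv[Int]  ✓  cont: send[Int].recv[Str].μX.…
[5] send[Int]  ✓  cont: recv[Str].μX.…
[6] recv[Str]  ✓  cont: μX.…
[7] recv[Bool]  ✓  cont: offer{done: send[Bool].recv[Str].select{data: μX.…, retry: μX.…}, stop: recv[Int].send[Int].recv[Str].μX.…}
[8] offer done  ✓  cont: send[Bool].recv[Str].select{data: μX.…, retry: μX.…}
τ conforms to S (length 8)

NONE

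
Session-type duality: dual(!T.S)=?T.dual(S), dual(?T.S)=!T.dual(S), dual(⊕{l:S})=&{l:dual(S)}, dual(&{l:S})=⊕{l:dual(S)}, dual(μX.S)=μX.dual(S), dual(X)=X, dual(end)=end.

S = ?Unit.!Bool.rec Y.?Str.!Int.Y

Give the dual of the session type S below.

!Unit.?Bool.rec Y.!Str.?Int.Y

?Unit ↦ !Unit
  !Bool ↦ ?Bool
    rec Y ↦ rec Y  (binder kept)
      ?Str ↦ !Str
        !Int ↦ ?Int
          Y self-dual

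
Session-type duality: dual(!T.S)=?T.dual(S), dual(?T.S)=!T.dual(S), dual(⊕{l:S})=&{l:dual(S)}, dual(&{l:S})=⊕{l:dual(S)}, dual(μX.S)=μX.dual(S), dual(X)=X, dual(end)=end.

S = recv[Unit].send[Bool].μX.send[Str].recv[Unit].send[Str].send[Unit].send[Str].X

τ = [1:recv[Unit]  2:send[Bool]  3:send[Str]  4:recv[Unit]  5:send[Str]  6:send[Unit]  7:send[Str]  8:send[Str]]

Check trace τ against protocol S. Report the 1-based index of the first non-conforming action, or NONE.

step 1: recv[Unit]  match  now at send[Bool].μX.…
step 2: send[Bool]  match  now at μX.…
step 3: send[Str]  match  now at recv[Unit].send[Str].send[Unit].send[Str].μX.…
step 4: recv[Unit]  match  now at send[Str].send[Unit].send[Str].μX.…
step 5: send[Str]  match  now at send[Unit].send[Str].μX.…
step 6: send[Unit]  match  now at send[Str].μX.…
step 7: send[Str]  match  now at μX.…
step 8: send[Str]  match  now at recv[Unit].send[Str].send[Unit].send[Str].μX.…
τ conforms to S (length 8)

NONE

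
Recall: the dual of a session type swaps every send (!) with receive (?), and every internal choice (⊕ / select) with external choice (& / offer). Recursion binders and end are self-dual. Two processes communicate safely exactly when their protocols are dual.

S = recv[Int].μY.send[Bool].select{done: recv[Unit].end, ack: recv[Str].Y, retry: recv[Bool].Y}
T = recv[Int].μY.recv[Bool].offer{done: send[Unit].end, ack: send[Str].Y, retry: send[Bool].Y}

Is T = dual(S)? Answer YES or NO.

NO

recv[Int] vs recv[Int]  ✗ same direction on both sides — not dual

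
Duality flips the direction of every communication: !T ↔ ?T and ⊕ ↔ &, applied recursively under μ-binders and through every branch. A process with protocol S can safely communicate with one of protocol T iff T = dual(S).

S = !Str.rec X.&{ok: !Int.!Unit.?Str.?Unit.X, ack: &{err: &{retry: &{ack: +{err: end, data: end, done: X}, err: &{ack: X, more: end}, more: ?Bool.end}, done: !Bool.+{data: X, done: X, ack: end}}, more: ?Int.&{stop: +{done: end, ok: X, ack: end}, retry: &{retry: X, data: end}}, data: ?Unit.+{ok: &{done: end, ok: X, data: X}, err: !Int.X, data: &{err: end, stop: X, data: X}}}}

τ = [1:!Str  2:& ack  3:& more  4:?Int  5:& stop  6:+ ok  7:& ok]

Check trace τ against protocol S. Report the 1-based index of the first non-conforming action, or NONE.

NONE

step 1: !Str  ok  state: rec X.…
step 2: & ack  ok  state: &{err: &{retry: &{ack: +{err: end, data: end, done: rec X.…}, err: &{ack: rec X.…, more: end}, more: ?Bool.end}, done: !Bool.+{data: rec X.…, done: rec X.…, ack: end}}, more: ?Int.&{stop: +{done: end, ok: rec X.…, ack: end}, retry: &{retry: rec X.…, data: end}}, data: ?Unit.+{ok: &{done: end, ok: rec X.…, data: rec X.…}, err: !Int.rec X.…, data: &{err: end, stop: rec X.…, data: rec X.…}}}
step 3: & more  ok  state: ?Int.&{stop: +{done: end, ok: rec X.…, ack: end}, retry: &{retry: rec X.…, data: end}}
step 4: ?Int  ok  state: &{stop: +{done: end, ok: rec X.…, ack: end}, retry: &{retry: rec X.…, data: end}}
step 5: & stop  ok  state: +{done: end, ok: rec X.…, ack: end}
step 6: + ok  ok  state: rec X.…
step 7: & ok  ok  state: !Int.!Unit.?Str.?Unit.rec X.…
τ conforms to S (length 7)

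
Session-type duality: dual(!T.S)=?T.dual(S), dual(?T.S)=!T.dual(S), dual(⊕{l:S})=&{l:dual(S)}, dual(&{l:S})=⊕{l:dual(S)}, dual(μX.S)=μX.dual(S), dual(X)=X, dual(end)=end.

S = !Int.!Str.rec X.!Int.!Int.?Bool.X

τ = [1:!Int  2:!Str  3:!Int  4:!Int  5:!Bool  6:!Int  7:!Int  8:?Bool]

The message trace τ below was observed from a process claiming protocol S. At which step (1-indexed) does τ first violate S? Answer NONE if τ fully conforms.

[1] !Int  ✓  state: !Str.rec X.…
[2] !Str  ✓  state: rec X.…
[3] !Int  ✓  state: !Int.?Bool.rec X.…
[4] !Int  ✓  state: ?Bool.rec X.…
[5] got !Bool, protocol expects ?Bool  ✗

5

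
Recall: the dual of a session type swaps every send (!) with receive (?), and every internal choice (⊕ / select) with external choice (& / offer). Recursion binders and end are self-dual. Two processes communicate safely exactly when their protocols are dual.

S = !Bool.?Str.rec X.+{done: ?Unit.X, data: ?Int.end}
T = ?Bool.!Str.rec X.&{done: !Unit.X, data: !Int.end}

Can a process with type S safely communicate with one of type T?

!Bool ‖ ?Bool  match
  ?Str ‖ !Str  match
    rec X ‖ rec X  match (μ self-dual)
      +{done,data} ‖ &{done,data}  match same labels
        case done:
          ?Unit ‖ !Unit  match
            X ‖ X  match
        case data:
          ?Int ‖ !Int  match
            end ‖ end  match

YES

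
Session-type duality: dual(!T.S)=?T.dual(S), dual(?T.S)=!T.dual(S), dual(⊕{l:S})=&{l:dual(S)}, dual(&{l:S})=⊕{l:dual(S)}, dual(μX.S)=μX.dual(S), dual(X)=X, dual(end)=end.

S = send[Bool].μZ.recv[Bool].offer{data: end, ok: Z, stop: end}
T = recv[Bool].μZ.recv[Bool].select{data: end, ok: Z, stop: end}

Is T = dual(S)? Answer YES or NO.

send[Bool] | recv[Bool]  match
  μZ | μZ  match (μ self-dual)
    recv[Bool] | recv[Bool]  ✗ same direction on both sides — not dual

NO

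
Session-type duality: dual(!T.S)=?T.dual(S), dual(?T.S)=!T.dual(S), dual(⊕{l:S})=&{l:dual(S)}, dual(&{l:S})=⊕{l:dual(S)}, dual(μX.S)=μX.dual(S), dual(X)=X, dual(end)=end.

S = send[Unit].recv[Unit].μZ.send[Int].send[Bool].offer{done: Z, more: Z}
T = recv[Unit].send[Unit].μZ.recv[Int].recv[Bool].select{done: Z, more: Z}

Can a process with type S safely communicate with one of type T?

send[Unit] ‖ recv[Unit]  ✓
  recv[Unit] ‖ send[Unit]  ✓
    μZ ‖ μZ  ✓ (μ self-dual)
      send[Int] ‖ recv[Int]  ✓
        send[Bool] ‖ recv[Bool]  ✓
          offer{done,more} ‖ select{done,more}  ✓ same labels
            case done:
              Z ‖ Z  ✓
            case more:
              Z ‖ Z  ✓

YES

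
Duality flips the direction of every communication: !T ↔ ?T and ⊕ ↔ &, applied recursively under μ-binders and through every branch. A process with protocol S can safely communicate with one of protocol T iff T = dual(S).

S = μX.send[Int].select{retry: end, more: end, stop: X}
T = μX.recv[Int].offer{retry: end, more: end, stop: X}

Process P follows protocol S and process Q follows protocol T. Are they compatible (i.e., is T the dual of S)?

μX ‖ μX  ✓ (μ self-dual)
  send[Int] ‖ recv[Int]  ✓
    select{retry,more,stop} ‖ offer{retry,more,stop}  ✓ labels match
      case retry:
        end ‖ end  ✓
      case more:
        end ‖ end  ✓
      case stop:
        X ‖ X  ✓

YES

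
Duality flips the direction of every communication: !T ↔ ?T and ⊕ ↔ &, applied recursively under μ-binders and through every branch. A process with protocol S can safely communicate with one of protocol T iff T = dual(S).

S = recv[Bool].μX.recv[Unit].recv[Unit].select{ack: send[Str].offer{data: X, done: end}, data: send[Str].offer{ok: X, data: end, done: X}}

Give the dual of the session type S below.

recv[Bool] ↦ send[Bool]
  μX ↦ μX  (rec unchanged)
    recv[Unit] ↦ send[Unit]
      recv[Unit] ↦ send[Unit]
        select{ack,data} ↦ offer{ack,data}  (internal→external)
          [ack]
            send[Str] ↦ recv[Str]
              offer{data,done} ↦ select{data,done}  (external→internal)
                [data]
                  X ↦ X
                [done]
                  end ↦ end
          [data]
            send[Str] ↦ recv[Str]
              offer{ok,data,done} ↦ select{ok,data,done}  (external→internal)
                [ok]
                  X ↦ X
                [data]
                  end ↦ end
                [done]
                  X ↦ X

send[Bool].μX.send[Unit].send[Unit].offer{ack: recv[Str].select{data: X, done: end}, data: recv[Str].select{ok: X, data: end, done: X}}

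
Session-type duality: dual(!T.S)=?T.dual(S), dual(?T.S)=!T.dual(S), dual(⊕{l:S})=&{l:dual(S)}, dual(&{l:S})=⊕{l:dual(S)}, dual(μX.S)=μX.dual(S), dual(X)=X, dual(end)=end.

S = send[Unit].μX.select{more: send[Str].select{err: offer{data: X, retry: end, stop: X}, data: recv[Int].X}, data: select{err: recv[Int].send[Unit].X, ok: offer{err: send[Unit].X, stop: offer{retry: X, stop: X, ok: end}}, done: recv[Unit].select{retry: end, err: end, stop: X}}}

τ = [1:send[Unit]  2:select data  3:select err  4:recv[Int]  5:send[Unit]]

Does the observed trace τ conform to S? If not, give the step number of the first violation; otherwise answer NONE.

NONE

@1 send[Unit]  match  cont: μX.…
@2 select data  match  cont: select{err: recv[Int].send[Unit].μX.…, ok: offer{err: send[Unit].μX.…, stop: offer{retry: μX.…, stop: μX.…, ok: end}}, done: recv[Unit].select{retry: end, err: end, stop: μX.…}}
@3 select err  match  cont: recv[Int].send[Unit].μX.…
@4 recv[Int]  match  cont: send[Unit].μX.…
@5 send[Unit]  match  cont: μX.…
trace exhausted — no violation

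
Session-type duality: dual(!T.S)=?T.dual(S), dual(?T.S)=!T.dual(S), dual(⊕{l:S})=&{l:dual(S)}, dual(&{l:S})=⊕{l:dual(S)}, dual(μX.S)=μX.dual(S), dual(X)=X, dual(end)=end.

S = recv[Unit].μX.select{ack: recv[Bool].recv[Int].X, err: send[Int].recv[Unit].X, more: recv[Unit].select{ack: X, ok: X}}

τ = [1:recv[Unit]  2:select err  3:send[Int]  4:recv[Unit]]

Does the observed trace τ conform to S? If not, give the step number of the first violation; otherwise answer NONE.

[1] recv[Unit]  ✓  residual = μX.…
[2] select err  ✓  residual = send[Int].recv[Unit].μX.…
[3] send[Int]  ✓  residual = recv[Unit].μX.…
[4] recv[Unit]  ✓  residual = μX.…
τ conforms to S (length 4)

NONE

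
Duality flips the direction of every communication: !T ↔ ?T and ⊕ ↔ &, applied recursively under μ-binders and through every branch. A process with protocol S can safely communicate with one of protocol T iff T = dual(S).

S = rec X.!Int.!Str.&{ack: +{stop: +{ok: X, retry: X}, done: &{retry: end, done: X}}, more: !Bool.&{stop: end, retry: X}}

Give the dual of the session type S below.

rec X = rec X  (μ self-dual)
  !Int = ?Int
    !Str = ?Str
      &{ack,more} = +{ack,more}  (offer→select)
        • ack:
          +{stop,done} = &{stop,done}  (⊕→&)
            • stop:
              +{ok,retry} = &{ok,retry}  (⊕→&)
                • ok:
                  X self-dual
                • retry:
                  X self-dual
            • done:
              &{retry,done} = +{retry,done}  (offer→select)
                • retry:
                  end self-dual
                • done:
                  X self-dual
        • more:
          !Bool = ?Bool
            &{stop,retry} = +{stop,retry}  (offer→select)
              • stop:
                end self-dual
              • retry:
                X self-dual

rec X.?Int.?Str.+{ack: &{stop: &{ok: X, retry: X}, done: +{retry: end, done: X}}, more: ?Bool.+{stop: end, retry: X}}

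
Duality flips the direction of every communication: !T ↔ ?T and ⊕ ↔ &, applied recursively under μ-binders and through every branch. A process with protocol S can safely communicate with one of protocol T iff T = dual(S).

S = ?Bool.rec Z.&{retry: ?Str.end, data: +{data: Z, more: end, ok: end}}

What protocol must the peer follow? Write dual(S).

!Bool.rec Z.+{retry: !Str.end, data: &{data: Z, more: end, ok: end}}

?Bool → !Bool
  rec Z → rec Z  (rec unchanged)
    &{retry,data} → +{retry,data}  (offer→select)
      case retry:
        ?Str → !Str
          end ↦ end
      case data:
        +{data,more,ok} → &{data,more,ok}  (⊕→&)
          case data:
            Z ↦ Z
          case more:
            end ↦ end
          case ok:
            end ↦ end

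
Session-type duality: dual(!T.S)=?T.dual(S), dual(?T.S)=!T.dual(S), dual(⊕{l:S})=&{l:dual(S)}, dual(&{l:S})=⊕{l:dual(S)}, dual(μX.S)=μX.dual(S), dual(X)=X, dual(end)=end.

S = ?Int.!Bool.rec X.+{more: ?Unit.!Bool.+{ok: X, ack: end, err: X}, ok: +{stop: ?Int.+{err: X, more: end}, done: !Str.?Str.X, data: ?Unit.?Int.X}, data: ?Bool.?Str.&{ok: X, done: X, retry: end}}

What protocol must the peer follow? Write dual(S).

?Int = !Int
  !Bool = ?Bool
    rec X = rec X  (μ self-dual)
      +{more,ok,data} = &{more,ok,data}  (⊕→&)
        case more:
          ?Unit = !Unit
            !Bool = ?Bool
              +{ok,ack,err} = &{ok,ack,err}  (⊕→&)
                case ok:
                  dual(X) = X
                case ack:
                  dual(end) = end
                case err:
                  dual(X) = X
        case ok:
          +{stop,done,data} = &{stop,done,data}  (⊕→&)
            case stop:
              ?Int = !Int
                +{err,more} = &{err,more}  (⊕→&)
                  case err:
                    dual(X) = X
                  case more:
                    dual(end) = end
            case done:
              !Str = ?Str
                ?Str = !Str
                  dual(X) = X
            case data:
              ?Unit = !Unit
                ?Int = !Int
                  dual(X) = X
        case data:
          ?Bool = !Bool
            ?Str = !Str
              &{ok,done,retry} = +{ok,done,retry}  (external→internal)
                case ok:
                  dual(X) = X
                case done:
                  dual(X) = X
                case retry:
                  dual(end) = end

!Int.?Bool.rec X.&{more: !Unit.?Bool.&{ok: X, ack: end, err: X}, ok: &{stop: !Int.&{err: X, more: end}, done: ?Str.!Str.X, data: !Unit.!Int.X}, data: !Bool.!Str.+{ok: X, done: X, retry: end}}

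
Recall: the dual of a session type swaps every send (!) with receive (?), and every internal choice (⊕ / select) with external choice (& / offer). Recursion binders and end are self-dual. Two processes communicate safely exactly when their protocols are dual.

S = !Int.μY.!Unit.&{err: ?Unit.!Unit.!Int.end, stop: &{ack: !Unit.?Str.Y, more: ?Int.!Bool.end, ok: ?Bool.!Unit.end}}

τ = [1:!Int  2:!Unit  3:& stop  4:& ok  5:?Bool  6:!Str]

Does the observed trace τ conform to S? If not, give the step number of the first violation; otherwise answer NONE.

6

step 1: !Int  match  cont: μY.…
step 2: !Unit  match  cont: &{err: ?Unit.!Unit.!Int.end, stop: &{ack: !Unit.?Str.μY.…, more: ?Int.!Bool.end, ok: ?Bool.!Unit.end}}
step 3: & stop  match  cont: &{ack: !Unit.?Str.μY.…, more: ?Int.!Bool.end, ok: ?Bool.!Unit.end}
step 4: & ok  match  cont: ?Bool.!Unit.end
step 5: ?Bool  match  cont: !Unit.end
step 6: got !Str, protocol expects !Unit  ✗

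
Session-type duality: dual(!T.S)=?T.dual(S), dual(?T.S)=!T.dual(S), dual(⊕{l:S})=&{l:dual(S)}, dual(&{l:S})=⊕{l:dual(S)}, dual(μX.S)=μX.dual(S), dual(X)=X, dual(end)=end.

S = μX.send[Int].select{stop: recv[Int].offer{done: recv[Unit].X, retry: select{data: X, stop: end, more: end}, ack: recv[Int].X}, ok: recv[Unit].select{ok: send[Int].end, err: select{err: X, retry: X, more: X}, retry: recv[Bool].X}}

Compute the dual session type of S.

μX.recv[Int].offer{stop: send[Int].select{done: send[Unit].X, retry: offer{data: X, stop: end, more: end}, ack: send[Int].X}, ok: send[Unit].offer{ok: recv[Int].end, err: offer{err: X, retry: X, more: X}, retry: send[Bool].X}}

μX → μX  (μ self-dual)
  send[Int] → recv[Int]
    select{stop,ok} → offer{stop,ok}  (internal→external)
      [stop]
        recv[Int] → send[Int]
          offer{done,retry,ack} → select{done,retry,ack}  (offer→select)
            [done]
              recv[Unit] → send[Unit]
                X self-dual
            [retry]
              select{data,stop,more} → offer{data,stop,more}  (internal→external)
                [data]
                  X self-dual
                [stop]
                  end self-dual
                [more]
                  end self-dual
            [ack]
              recv[Int] → send[Int]
                X self-dual
      [ok]
        recv[Unit] → send[Unit]
          select{ok,err,retry} → offer{ok,err,retry}  (internal→external)
            [ok]
              send[Int] → recv[Int]
                end self-dual
            [err]
              select{err,retry,more} → offer{err,retry,more}  (internal→external)
                [err]
                  X self-dual
                [retry]
                  X self-dual
                [more]
                  X self-dual
            [retry]
              recv[Bool] → send[Bool]
                X self-dual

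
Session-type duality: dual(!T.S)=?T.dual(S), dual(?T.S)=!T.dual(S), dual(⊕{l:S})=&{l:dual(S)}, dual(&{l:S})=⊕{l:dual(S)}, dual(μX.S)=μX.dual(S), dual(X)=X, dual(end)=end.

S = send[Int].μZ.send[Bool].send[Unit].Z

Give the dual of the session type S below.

recv[Int].μZ.recv[Bool].recv[Unit].Z

send[Int] ↦ recv[Int]
  μZ ↦ μZ  (rec unchanged)
    send[Bool] ↦ recv[Bool]
      send[Unit] ↦ recv[Unit]
        Z self-dual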